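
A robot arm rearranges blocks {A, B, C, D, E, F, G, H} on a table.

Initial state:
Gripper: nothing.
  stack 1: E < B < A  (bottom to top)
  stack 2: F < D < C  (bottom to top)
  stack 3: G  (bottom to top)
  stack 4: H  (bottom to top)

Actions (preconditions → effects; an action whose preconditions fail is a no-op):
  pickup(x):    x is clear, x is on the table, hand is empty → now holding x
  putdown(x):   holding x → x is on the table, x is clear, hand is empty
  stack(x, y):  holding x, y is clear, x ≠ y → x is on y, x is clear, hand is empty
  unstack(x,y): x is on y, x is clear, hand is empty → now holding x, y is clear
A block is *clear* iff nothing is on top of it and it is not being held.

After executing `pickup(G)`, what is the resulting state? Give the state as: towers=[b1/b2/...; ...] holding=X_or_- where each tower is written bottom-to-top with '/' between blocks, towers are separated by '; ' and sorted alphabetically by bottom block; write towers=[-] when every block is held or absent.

towers=[E/B/A; F/D/C; H] holding=G

before: towers=[E/B/A; F/D/C; G; H] holding=-
pre[pickup(G)]: clear(G) yes, ontable(G) yes, handempty yes
all met → apply pickup(G)
after:  towers=[E/B/A; F/D/C; H] holding=G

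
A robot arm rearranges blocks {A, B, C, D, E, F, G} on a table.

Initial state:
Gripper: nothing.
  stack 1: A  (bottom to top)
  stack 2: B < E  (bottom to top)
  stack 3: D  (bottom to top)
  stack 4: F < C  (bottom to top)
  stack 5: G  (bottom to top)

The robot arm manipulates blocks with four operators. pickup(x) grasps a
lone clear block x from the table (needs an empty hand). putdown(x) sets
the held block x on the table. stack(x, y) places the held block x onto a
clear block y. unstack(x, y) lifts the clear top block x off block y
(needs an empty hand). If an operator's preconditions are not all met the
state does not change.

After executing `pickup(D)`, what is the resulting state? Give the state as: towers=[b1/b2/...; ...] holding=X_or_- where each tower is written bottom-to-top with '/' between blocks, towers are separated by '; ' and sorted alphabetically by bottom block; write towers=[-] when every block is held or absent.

towers=[A; B/E; F/C; G] holding=D

before: towers=[A; B/E; D; F/C; G] holding=-
pre[pickup(D)]: clear(D) yes, ontable(D) yes, handempty yes
all met → apply pickup(D)
after:  towers=[A; B/E; F/C; G] holding=D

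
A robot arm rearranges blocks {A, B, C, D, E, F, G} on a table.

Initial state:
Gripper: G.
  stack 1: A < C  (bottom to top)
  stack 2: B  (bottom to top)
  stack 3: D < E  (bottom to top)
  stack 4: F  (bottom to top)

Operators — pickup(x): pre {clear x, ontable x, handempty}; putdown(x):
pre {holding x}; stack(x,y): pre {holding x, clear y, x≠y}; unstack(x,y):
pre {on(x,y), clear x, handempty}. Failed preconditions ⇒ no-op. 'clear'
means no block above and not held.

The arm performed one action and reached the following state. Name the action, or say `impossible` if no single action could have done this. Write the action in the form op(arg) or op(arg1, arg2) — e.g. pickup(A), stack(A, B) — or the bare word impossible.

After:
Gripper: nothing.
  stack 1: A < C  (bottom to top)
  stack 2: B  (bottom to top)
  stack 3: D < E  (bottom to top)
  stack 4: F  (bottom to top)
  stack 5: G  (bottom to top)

target: towers=[A/C; B; D/E; F; G] holding=-
        putdown(G) → towers=[A/C; B; D/E; F; G] holding=-  ← match
       stack(G, B) → towers=[A/C; B/G; D/E; F] holding=-
       stack(G, F) → towers=[A/C; B; D/E; F/G] holding=-
       stack(G, E) → towers=[A/C; B; D/E/G; F] holding=-
       stack(G, C) → towers=[A/C/G; B; D/E; F] holding=-

putdown(G)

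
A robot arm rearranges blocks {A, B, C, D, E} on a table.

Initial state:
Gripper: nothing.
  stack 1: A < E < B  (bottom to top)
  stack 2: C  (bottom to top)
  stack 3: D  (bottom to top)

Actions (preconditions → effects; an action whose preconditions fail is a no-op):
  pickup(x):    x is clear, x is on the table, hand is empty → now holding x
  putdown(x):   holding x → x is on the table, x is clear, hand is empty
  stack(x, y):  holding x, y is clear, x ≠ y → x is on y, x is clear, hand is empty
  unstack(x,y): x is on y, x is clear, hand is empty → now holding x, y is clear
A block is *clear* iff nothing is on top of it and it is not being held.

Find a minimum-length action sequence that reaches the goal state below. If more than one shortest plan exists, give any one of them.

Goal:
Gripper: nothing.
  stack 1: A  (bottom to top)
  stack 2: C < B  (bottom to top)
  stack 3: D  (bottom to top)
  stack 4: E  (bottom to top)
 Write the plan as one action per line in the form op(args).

step 1 (unstack(B, E)): towers=[A/E; C; D] holding=B
step 2 (stack(B, C)): towers=[A/E; C/B; D] holding=-
step 3 (unstack(E, A)): towers=[A; C/B; D] holding=E
step 4 (putdown(E)): towers=[A; C/B; D; E] holding=-
goal check: towers=[A; C/B; D; E] holding=- — reached (length 4, optimal by BFS)

unstack(B, E)
stack(B, C)
unstack(E, A)
putdown(E)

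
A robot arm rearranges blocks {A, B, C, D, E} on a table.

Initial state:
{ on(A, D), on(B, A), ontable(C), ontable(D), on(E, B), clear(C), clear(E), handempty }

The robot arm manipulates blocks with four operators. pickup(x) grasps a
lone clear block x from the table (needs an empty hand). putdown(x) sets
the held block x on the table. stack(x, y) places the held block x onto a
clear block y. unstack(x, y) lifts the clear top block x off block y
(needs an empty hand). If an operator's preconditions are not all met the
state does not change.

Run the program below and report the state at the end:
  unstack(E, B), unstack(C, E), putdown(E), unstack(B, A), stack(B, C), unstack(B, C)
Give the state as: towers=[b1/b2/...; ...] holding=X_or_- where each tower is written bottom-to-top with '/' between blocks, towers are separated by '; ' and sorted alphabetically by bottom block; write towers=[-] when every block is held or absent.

towers=[C; D/A; E] holding=B

step 1 (unstack(E, B)): towers=[C; D/A/B] holding=E
step 2 (unstack(C, E)) [no-op]: towers=[C; D/A/B] holding=E
step 3 (putdown(E)): towers=[C; D/A/B; E] holding=-
step 4 (unstack(B, A)): towers=[C; D/A; E] holding=B
step 5 (stack(B, C)): towers=[C/B; D/A; E] holding=-
step 6 (unstack(B, C)): towers=[C; D/A; E] holding=B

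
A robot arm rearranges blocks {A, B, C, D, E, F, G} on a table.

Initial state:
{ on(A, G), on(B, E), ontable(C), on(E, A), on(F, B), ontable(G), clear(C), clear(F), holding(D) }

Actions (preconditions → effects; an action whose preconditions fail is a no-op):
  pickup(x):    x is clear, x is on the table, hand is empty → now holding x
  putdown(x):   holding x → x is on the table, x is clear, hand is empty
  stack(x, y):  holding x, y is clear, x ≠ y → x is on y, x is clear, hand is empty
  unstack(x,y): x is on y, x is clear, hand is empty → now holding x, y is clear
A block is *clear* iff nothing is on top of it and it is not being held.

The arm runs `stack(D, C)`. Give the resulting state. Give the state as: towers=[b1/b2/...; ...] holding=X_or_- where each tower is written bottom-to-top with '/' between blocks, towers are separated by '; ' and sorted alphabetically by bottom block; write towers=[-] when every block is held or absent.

towers=[C/D; G/A/E/B/F] holding=-

before: towers=[C; G/A/E/B/F] holding=D
pre[stack(D, C)]: holding(D) yes, clear(C) yes, D≠C yes
all met → apply stack(D, C)
after:  towers=[C/D; G/A/E/B/F] holding=-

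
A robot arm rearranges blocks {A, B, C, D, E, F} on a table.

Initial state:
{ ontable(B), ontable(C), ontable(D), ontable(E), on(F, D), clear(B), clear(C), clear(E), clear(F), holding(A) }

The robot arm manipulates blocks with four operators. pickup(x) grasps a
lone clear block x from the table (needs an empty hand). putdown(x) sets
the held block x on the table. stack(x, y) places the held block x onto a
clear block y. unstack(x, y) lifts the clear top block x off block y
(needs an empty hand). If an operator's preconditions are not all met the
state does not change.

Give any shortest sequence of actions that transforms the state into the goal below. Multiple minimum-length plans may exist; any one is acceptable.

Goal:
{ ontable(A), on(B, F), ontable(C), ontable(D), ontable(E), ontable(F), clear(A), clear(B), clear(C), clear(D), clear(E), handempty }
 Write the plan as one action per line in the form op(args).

step 1 (putdown(A)): towers=[A; B; C; D/F; E] holding=-
step 2 (unstack(F, D)): towers=[A; B; C; D; E] holding=F
step 3 (putdown(F)): towers=[A; B; C; D; E; F] holding=-
step 4 (pickup(B)): towers=[A; C; D; E; F] holding=B
step 5 (stack(B, F)): towers=[A; C; D; E; F/B] holding=-
goal check: towers=[A; C; D; E; F/B] holding=- — reached (length 5, optimal by BFS)

putdown(A)
unstack(F, D)
putdown(F)
pickup(B)
stack(B, F)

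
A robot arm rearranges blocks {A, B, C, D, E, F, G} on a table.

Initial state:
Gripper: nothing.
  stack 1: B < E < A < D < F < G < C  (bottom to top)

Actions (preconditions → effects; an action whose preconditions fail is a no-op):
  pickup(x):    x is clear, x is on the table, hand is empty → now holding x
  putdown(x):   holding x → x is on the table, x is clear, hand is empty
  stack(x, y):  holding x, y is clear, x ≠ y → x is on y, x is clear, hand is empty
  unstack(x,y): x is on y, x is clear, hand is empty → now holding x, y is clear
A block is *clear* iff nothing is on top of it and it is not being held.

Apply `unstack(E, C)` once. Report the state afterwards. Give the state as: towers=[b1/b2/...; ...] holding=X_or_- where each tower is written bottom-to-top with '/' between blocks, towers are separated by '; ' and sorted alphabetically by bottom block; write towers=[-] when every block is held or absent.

before: towers=[B/E/A/D/F/G/C] holding=-
pre[unstack(E, C)]: on(E,C) no, clear(E) no, handempty yes
on(E,C), clear(E) unmet → unstack(E, C) is a no-op
after:  towers=[B/E/A/D/F/G/C] holding=-

towers=[B/E/A/D/F/G/C] holding=-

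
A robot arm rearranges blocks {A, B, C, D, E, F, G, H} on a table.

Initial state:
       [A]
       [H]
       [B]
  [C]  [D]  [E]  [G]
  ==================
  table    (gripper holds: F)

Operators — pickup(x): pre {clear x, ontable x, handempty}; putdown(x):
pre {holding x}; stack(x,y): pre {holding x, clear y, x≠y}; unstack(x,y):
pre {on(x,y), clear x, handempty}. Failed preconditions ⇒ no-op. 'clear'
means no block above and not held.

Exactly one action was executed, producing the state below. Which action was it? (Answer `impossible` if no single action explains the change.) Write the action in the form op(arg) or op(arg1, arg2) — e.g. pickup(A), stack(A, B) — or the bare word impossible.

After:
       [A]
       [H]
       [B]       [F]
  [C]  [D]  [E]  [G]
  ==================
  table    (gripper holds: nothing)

target: towers=[C; D/B/H/A; E; G/F] holding=-
        putdown(F) → towers=[C; D/B/H/A; E; F; G] holding=-
       stack(F, G) → towers=[C; D/B/H/A; E; G/F] holding=-  ← match
       stack(F, A) → towers=[C; D/B/H/A/F; E; G] holding=-
       stack(F, E) → towers=[C; D/B/H/A; E/F; G] holding=-
       stack(F, C) → towers=[C/F; D/B/H/A; E; G] holding=-

stack(F, G)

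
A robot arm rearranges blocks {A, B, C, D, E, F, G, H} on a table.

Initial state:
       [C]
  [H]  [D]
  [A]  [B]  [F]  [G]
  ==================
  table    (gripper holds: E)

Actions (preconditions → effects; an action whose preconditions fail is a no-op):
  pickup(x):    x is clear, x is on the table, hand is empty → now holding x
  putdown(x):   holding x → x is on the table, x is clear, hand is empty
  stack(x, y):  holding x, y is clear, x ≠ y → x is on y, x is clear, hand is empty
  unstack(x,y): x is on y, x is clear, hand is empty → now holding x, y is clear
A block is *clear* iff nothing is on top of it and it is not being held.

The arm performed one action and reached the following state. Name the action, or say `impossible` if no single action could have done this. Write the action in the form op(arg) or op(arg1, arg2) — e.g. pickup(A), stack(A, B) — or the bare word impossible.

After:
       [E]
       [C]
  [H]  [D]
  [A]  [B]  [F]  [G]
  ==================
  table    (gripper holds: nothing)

stack(E, C)

target: towers=[A/H; B/D/C/E; F; G] holding=-
        putdown(E) → towers=[A/H; B/D/C; E; F; G] holding=-
       stack(E, G) → towers=[A/H; B/D/C; F; G/E] holding=-
       stack(E, H) → towers=[A/H/E; B/D/C; F; G] holding=-
       stack(E, F) → towers=[A/H; B/D/C; F/E; G] holding=-
       stack(E, C) → towers=[A/H; B/D/C/E; F; G] holding=-  ← match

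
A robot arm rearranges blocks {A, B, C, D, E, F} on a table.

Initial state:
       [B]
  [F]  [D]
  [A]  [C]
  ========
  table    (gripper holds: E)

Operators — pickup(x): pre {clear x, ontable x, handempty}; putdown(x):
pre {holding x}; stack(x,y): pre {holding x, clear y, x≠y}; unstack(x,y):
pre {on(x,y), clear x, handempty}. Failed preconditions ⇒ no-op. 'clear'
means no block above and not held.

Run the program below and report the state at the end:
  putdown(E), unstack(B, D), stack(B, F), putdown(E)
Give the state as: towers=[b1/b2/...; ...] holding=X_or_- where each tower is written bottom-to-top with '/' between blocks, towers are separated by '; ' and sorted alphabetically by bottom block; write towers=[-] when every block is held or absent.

towers=[A/F/B; C/D; E] holding=-

step 1 (putdown(E)): towers=[A/F; C/D/B; E] holding=-
step 2 (unstack(B, D)): towers=[A/F; C/D; E] holding=B
step 3 (stack(B, F)): towers=[A/F/B; C/D; E] holding=-
step 4 (putdown(E)) [no-op]: towers=[A/F/B; C/D; E] holding=-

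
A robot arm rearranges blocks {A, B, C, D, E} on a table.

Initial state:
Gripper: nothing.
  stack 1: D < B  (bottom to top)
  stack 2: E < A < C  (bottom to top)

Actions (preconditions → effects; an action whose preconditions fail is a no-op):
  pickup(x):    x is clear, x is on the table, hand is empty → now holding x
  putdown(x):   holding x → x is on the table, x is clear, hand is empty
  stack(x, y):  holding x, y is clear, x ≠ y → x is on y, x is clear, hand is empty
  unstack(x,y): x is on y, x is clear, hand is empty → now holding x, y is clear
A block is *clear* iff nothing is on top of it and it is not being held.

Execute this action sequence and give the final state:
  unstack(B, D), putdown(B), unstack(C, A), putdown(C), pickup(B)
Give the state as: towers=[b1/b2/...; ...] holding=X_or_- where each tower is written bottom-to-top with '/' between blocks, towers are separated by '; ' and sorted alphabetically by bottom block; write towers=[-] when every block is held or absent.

towers=[C; D; E/A] holding=B

step 1 (unstack(B, D)): towers=[D; E/A/C] holding=B
step 2 (putdown(B)): towers=[B; D; E/A/C] holding=-
step 3 (unstack(C, A)): towers=[B; D; E/A] holding=C
step 4 (putdown(C)): towers=[B; C; D; E/A] holding=-
step 5 (pickup(B)): towers=[C; D; E/A] holding=B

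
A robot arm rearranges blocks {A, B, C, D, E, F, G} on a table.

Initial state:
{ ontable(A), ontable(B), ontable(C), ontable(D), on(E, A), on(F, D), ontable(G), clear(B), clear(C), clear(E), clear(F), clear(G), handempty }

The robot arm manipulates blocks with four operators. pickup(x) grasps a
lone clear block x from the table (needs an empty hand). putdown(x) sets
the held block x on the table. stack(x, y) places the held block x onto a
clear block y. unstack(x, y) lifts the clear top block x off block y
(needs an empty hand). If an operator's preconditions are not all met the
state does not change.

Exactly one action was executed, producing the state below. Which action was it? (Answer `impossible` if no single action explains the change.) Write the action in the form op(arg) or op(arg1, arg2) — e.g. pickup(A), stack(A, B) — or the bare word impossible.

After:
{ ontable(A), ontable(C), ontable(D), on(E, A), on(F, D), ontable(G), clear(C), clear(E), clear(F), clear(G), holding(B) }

target: towers=[A/E; C; D/F; G] holding=B
         pickup(B) → towers=[A/E; C; D/F; G] holding=B  ← match
     unstack(F, D) → towers=[A/E; B; C; D; G] holding=F
         pickup(G) → towers=[A/E; B; C; D/F] holding=G
     unstack(E, A) → towers=[A; B; C; D/F; G] holding=E
         pickup(C) → towers=[A/E; B; D/F; G] holding=C

pickup(B)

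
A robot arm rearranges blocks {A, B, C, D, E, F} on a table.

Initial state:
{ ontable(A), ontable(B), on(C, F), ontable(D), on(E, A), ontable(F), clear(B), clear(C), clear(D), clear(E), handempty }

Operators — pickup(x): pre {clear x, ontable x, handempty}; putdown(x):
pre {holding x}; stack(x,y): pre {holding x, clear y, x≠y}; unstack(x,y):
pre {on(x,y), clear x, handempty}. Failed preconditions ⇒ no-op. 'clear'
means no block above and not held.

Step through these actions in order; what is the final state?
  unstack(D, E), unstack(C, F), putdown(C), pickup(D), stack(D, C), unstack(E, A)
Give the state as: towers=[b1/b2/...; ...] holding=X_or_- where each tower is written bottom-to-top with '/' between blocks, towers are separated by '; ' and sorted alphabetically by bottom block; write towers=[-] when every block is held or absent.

step 1 (unstack(D, E)) [no-op]: towers=[A/E; B; D; F/C] holding=-
step 2 (unstack(C, F)): towers=[A/E; B; D; F] holding=C
step 3 (putdown(C)): towers=[A/E; B; C; D; F] holding=-
step 4 (pickup(D)): towers=[A/E; B; C; F] holding=D
step 5 (stack(D, C)): towers=[A/E; B; C/D; F] holding=-
step 6 (unstack(E, A)): towers=[A; B; C/D; F] holding=E

towers=[A; B; C/D; F] holding=E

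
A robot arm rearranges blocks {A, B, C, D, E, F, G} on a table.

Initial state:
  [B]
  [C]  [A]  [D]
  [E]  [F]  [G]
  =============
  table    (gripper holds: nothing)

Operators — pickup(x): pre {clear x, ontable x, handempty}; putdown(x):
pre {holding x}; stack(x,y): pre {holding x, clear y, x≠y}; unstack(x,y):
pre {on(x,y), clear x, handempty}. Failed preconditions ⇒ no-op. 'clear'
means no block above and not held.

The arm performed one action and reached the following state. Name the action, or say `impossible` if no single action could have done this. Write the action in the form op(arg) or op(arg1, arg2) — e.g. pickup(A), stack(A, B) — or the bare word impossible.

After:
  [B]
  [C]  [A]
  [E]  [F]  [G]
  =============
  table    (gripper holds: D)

target: towers=[E/C/B; F/A; G] holding=D
     unstack(B, C) → towers=[E/C; F/A; G/D] holding=B
     unstack(D, G) → towers=[E/C/B; F/A; G] holding=D  ← match
     unstack(A, F) → towers=[E/C/B; F; G/D] holding=A

unstack(D, G)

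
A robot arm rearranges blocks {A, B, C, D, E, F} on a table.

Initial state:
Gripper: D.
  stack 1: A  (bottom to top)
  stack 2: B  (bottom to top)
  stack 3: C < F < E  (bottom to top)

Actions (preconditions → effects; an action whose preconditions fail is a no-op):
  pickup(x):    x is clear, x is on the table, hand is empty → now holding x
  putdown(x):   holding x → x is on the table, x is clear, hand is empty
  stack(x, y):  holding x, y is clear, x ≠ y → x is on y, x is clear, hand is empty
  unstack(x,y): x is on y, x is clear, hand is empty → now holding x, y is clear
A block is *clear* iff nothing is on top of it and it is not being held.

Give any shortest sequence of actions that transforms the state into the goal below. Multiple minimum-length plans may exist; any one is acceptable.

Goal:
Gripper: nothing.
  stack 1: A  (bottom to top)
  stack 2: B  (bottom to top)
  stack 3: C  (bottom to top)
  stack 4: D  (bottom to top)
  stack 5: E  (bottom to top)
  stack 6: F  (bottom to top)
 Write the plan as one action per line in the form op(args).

putdown(D)
unstack(E, F)
putdown(E)
unstack(F, C)
putdown(F)

step 1 (putdown(D)): towers=[A; B; C/F/E; D] holding=-
step 2 (unstack(E, F)): towers=[A; B; C/F; D] holding=E
step 3 (putdown(E)): towers=[A; B; C/F; D; E] holding=-
step 4 (unstack(F, C)): towers=[A; B; C; D; E] holding=F
step 5 (putdown(F)): towers=[A; B; C; D; E; F] holding=-
goal check: towers=[A; B; C; D; E; F] holding=- — reached (length 5, optimal by BFS)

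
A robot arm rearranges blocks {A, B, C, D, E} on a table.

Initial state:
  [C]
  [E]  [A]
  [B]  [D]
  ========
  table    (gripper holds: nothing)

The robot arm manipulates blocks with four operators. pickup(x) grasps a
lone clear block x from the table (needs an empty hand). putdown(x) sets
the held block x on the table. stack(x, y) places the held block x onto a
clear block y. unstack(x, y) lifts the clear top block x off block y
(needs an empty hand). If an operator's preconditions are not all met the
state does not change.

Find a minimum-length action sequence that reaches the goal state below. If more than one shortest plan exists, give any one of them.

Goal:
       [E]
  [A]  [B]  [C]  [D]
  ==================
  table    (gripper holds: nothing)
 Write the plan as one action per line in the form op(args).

step 1 (unstack(A, D)): towers=[B/E/C; D] holding=A
step 2 (putdown(A)): towers=[A; B/E/C; D] holding=-
step 3 (unstack(C, E)): towers=[A; B/E; D] holding=C
step 4 (putdown(C)): towers=[A; B/E; C; D] holding=-
goal check: towers=[A; B/E; C; D] holding=- — reached (length 4, optimal by BFS)

unstack(A, D)
putdown(A)
unstack(C, E)
putdown(C)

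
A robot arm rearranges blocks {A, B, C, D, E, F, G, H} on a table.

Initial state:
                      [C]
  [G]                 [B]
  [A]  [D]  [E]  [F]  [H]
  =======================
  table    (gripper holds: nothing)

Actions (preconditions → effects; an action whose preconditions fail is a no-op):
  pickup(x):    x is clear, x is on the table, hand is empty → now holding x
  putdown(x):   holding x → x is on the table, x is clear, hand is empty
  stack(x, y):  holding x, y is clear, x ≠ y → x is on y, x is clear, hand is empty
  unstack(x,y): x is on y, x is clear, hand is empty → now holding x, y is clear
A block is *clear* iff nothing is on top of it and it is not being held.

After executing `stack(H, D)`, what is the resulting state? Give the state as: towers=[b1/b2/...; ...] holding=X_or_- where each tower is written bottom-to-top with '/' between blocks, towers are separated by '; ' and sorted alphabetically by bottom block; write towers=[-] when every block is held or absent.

before: towers=[A/G; D; E; F; H/B/C] holding=-
pre[stack(H, D)]: holding(H) ✗, clear(D) ✓, H≠D ✓
holding(H) unmet → stack(H, D) is a no-op
after:  towers=[A/G; D; E; F; H/B/C] holding=-

towers=[A/G; D; E; F; H/B/C] holding=-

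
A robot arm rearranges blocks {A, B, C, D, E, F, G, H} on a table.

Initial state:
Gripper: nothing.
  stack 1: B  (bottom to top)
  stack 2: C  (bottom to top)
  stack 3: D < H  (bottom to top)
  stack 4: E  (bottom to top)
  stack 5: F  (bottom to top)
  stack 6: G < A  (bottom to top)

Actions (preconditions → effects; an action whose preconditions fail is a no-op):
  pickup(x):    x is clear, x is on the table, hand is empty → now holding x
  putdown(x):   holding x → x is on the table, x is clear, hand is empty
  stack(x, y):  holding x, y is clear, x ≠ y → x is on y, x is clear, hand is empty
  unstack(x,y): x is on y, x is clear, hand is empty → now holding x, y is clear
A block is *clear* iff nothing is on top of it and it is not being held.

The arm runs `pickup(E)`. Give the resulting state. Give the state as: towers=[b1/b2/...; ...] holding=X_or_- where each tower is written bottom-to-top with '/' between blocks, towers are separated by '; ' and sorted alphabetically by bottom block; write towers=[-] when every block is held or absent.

before: towers=[B; C; D/H; E; F; G/A] holding=-
pre[pickup(E)]: clear(E) yes, ontable(E) yes, handempty yes
all met → apply pickup(E)
after:  towers=[B; C; D/H; F; G/A] holding=E

towers=[B; C; D/H; F; G/A] holding=E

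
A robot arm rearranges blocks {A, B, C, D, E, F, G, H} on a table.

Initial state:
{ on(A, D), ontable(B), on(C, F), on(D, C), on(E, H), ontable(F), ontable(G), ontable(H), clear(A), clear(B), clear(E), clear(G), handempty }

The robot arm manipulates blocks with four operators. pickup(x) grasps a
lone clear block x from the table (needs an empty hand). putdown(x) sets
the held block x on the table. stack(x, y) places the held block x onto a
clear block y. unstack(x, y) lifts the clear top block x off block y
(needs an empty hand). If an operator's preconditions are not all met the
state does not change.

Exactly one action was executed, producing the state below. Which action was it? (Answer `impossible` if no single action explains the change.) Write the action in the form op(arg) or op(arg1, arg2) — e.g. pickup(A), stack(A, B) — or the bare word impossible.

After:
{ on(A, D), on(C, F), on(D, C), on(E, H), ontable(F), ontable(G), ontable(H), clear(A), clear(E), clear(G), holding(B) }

pickup(B)

target: towers=[F/C/D/A; G; H/E] holding=B
         pickup(G) → towers=[B; F/C/D/A; H/E] holding=G
     unstack(A, D) → towers=[B; F/C/D; G; H/E] holding=A
     unstack(E, H) → towers=[B; F/C/D/A; G; H] holding=E
         pickup(B) → towers=[F/C/D/A; G; H/E] holding=B  ← match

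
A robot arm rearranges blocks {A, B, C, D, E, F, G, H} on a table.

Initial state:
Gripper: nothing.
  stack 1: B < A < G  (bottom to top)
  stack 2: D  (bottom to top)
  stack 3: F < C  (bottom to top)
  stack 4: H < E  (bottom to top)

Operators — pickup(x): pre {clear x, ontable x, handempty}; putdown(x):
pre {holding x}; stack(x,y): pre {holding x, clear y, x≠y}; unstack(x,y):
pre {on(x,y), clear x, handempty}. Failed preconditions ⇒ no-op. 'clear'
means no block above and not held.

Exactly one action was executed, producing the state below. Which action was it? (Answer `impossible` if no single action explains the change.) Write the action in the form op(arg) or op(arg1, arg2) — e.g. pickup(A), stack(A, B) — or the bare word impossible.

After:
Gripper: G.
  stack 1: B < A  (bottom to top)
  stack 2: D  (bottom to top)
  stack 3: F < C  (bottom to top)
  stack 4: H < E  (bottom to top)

unstack(G, A)

target: towers=[B/A; D; F/C; H/E] holding=G
     unstack(G, A) → towers=[B/A; D; F/C; H/E] holding=G  ← match
     unstack(E, H) → towers=[B/A/G; D; F/C; H] holding=E
         pickup(D) → towers=[B/A/G; F/C; H/E] holding=D
     unstack(C, F) → towers=[B/A/G; D; F; H/E] holding=C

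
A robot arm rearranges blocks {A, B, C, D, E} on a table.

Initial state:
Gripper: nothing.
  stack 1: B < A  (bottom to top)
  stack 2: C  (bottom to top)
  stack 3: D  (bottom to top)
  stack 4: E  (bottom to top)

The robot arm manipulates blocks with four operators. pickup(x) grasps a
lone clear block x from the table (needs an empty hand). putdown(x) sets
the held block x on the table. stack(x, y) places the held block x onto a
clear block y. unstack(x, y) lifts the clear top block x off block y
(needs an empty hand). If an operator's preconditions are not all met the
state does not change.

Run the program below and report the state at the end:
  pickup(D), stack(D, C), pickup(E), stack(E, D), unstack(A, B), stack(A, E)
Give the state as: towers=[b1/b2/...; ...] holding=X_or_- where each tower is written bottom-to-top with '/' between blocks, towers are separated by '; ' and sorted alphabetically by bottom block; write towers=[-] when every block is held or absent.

towers=[B; C/D/E/A] holding=-

step 1 (pickup(D)): towers=[B/A; C; E] holding=D
step 2 (stack(D, C)): towers=[B/A; C/D; E] holding=-
step 3 (pickup(E)): towers=[B/A; C/D] holding=E
step 4 (stack(E, D)): towers=[B/A; C/D/E] holding=-
step 5 (unstack(A, B)): towers=[B; C/D/E] holding=A
step 6 (stack(A, E)): towers=[B; C/D/E/A] holding=-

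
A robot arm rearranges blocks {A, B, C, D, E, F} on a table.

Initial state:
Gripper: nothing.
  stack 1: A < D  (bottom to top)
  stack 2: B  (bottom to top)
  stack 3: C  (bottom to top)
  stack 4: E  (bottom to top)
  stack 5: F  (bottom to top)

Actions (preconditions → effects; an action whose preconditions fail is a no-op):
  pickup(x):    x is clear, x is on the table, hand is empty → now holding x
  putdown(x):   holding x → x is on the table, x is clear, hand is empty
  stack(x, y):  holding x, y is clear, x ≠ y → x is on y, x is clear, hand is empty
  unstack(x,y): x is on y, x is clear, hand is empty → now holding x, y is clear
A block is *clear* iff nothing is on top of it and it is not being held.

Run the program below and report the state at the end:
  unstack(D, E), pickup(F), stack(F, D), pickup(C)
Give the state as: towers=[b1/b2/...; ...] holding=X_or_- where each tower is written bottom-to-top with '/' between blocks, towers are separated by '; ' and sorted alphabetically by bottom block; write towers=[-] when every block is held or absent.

towers=[A/D/F; B; E] holding=C

step 1 (unstack(D, E)) [no-op]: towers=[A/D; B; C; E; F] holding=-
step 2 (pickup(F)): towers=[A/D; B; C; E] holding=F
step 3 (stack(F, D)): towers=[A/D/F; B; C; E] holding=-
step 4 (pickup(C)): towers=[A/D/F; B; E] holding=C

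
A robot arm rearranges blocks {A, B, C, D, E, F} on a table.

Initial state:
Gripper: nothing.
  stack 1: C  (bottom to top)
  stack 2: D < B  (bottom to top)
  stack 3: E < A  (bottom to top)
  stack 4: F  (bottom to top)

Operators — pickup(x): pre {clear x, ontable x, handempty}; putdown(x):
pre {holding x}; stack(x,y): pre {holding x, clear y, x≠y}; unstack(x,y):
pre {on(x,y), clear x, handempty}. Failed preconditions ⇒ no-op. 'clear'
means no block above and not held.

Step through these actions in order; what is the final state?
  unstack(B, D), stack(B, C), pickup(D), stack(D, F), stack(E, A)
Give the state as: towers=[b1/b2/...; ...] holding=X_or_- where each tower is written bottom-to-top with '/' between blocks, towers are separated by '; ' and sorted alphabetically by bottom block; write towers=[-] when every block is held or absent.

towers=[C/B; E/A; F/D] holding=-

step 1 (unstack(B, D)): towers=[C; D; E/A; F] holding=B
step 2 (stack(B, C)): towers=[C/B; D; E/A; F] holding=-
step 3 (pickup(D)): towers=[C/B; E/A; F] holding=D
step 4 (stack(D, F)): towers=[C/B; E/A; F/D] holding=-
step 5 (stack(E, A)) [no-op]: towers=[C/B; E/A; F/D] holding=-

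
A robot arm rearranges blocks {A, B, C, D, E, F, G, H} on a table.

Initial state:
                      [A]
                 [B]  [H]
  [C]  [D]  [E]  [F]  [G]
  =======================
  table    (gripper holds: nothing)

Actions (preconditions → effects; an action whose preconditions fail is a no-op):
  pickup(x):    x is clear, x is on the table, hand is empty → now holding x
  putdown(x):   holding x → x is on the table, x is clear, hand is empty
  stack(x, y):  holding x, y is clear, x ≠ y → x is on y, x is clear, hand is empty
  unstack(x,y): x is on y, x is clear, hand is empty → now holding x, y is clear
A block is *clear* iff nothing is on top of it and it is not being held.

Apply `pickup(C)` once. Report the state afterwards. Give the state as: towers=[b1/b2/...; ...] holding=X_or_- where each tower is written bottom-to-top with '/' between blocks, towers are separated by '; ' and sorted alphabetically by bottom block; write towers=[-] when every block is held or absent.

towers=[D; E; F/B; G/H/A] holding=C

before: towers=[C; D; E; F/B; G/H/A] holding=-
pre[pickup(C)]: clear(C) ok, ontable(C) ok, handempty ok
all met → apply pickup(C)
after:  towers=[D; E; F/B; G/H/A] holding=C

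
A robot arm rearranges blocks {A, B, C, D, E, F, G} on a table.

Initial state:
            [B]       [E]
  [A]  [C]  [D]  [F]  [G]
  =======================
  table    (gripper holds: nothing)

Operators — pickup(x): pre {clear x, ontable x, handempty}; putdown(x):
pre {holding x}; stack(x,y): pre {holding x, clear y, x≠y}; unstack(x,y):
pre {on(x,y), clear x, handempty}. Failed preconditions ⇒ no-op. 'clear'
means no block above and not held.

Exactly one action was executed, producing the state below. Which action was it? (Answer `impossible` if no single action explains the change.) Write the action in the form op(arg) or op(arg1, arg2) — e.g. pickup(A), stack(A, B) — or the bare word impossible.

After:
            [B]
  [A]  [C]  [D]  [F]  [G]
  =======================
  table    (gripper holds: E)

target: towers=[A; C; D/B; F; G] holding=E
     unstack(B, D) → towers=[A; C; D; F; G/E] holding=B
         pickup(F) → towers=[A; C; D/B; G/E] holding=F
         pickup(A) → towers=[C; D/B; F; G/E] holding=A
     unstack(E, G) → towers=[A; C; D/B; F; G] holding=E  ← match
         pickup(C) → towers=[A; D/B; F; G/E] holding=C

unstack(E, G)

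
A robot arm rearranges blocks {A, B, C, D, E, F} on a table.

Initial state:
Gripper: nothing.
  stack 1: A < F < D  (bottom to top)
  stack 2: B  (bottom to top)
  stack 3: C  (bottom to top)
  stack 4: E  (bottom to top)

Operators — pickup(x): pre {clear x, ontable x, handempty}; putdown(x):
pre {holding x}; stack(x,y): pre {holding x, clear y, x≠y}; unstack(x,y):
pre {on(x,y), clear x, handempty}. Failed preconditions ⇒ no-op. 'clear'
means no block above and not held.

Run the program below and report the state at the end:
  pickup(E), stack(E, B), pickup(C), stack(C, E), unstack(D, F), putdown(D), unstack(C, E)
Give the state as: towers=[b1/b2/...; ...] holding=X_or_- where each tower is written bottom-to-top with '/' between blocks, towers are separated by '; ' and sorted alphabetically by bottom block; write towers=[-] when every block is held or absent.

step 1 (pickup(E)): towers=[A/F/D; B; C] holding=E
step 2 (stack(E, B)): towers=[A/F/D; B/E; C] holding=-
step 3 (pickup(C)): towers=[A/F/D; B/E] holding=C
step 4 (stack(C, E)): towers=[A/F/D; B/E/C] holding=-
step 5 (unstack(D, F)): towers=[A/F; B/E/C] holding=D
step 6 (putdown(D)): towers=[A/F; B/E/C; D] holding=-
step 7 (unstack(C, E)): towers=[A/F; B/E; D] holding=C

towers=[A/F; B/E; D] holding=C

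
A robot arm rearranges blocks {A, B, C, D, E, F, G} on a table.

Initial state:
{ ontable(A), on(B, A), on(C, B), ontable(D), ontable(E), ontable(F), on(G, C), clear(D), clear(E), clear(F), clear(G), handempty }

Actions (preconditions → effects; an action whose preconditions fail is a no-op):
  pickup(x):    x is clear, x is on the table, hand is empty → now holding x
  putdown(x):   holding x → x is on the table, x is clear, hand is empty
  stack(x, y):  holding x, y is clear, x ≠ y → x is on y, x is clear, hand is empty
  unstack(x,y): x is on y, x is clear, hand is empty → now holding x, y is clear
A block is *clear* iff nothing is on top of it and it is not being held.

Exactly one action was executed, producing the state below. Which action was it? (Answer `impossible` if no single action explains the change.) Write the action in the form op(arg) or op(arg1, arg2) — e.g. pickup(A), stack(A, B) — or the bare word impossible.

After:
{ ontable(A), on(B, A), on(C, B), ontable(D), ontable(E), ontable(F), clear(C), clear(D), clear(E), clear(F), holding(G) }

target: towers=[A/B/C; D; E; F] holding=G
         pickup(F) → towers=[A/B/C/G; D; E] holding=F
     unstack(G, C) → towers=[A/B/C; D; E; F] holding=G  ← match
         pickup(D) → towers=[A/B/C/G; E; F] holding=D
         pickup(E) → towers=[A/B/C/G; D; F] holding=E

unstack(G, C)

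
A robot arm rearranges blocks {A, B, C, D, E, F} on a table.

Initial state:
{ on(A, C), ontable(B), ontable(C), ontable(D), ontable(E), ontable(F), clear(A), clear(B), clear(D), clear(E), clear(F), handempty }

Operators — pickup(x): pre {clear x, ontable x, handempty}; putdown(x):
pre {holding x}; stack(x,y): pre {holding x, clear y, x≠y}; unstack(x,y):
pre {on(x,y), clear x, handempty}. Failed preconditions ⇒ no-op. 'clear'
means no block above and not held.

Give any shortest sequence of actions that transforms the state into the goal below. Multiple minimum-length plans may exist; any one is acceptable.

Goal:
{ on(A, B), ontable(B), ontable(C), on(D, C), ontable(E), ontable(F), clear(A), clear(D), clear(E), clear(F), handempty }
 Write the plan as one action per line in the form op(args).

unstack(A, C)
stack(A, B)
pickup(D)
stack(D, C)

step 1 (unstack(A, C)): towers=[B; C; D; E; F] holding=A
step 2 (stack(A, B)): towers=[B/A; C; D; E; F] holding=-
step 3 (pickup(D)): towers=[B/A; C; E; F] holding=D
step 4 (stack(D, C)): towers=[B/A; C/D; E; F] holding=-
goal check: towers=[B/A; C/D; E; F] holding=- — reached (length 4, optimal by BFS)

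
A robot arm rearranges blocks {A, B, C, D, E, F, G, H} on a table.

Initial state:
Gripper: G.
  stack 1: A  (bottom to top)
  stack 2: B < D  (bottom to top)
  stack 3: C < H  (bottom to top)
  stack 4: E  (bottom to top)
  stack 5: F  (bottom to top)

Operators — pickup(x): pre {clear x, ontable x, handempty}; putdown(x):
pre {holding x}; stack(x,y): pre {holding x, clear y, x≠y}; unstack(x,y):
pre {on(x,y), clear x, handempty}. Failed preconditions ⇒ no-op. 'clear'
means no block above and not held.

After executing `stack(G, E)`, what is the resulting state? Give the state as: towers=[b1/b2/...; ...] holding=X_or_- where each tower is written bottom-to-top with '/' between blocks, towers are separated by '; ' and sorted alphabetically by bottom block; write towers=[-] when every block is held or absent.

towers=[A; B/D; C/H; E/G; F] holding=-

before: towers=[A; B/D; C/H; E; F] holding=G
pre[stack(G, E)]: holding(G) yes, clear(E) yes, G≠E yes
all met → apply stack(G, E)
after:  towers=[A; B/D; C/H; E/G; F] holding=-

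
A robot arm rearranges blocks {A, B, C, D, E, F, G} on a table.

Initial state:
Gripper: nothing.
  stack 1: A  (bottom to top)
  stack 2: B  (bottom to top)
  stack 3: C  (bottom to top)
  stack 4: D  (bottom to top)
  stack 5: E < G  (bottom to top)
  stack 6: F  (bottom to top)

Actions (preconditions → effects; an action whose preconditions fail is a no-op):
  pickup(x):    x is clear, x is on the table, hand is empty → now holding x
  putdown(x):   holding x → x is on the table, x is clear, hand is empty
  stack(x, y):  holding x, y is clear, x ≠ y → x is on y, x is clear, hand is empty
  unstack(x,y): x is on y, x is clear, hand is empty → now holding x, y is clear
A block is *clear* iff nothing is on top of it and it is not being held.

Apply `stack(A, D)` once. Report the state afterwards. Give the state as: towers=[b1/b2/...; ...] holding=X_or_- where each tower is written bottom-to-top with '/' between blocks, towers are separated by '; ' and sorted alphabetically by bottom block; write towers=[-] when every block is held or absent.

before: towers=[A; B; C; D; E/G; F] holding=-
pre[stack(A, D)]: holding(A) no, clear(D) yes, A≠D yes
holding(A) unmet → stack(A, D) is a no-op
after:  towers=[A; B; C; D; E/G; F] holding=-

towers=[A; B; C; D; E/G; F] holding=-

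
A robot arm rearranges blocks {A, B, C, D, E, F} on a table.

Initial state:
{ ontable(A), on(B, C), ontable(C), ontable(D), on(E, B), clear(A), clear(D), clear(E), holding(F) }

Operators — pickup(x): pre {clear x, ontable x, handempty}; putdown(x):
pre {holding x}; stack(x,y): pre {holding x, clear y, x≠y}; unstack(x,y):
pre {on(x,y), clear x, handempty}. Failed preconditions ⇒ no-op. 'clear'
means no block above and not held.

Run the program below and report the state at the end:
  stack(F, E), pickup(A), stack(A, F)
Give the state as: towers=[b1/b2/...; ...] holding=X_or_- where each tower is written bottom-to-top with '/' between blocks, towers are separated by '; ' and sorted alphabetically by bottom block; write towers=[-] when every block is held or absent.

step 1 (stack(F, E)): towers=[A; C/B/E/F; D] holding=-
step 2 (pickup(A)): towers=[C/B/E/F; D] holding=A
step 3 (stack(A, F)): towers=[C/B/E/F/A; D] holding=-

towers=[C/B/E/F/A; D] holding=-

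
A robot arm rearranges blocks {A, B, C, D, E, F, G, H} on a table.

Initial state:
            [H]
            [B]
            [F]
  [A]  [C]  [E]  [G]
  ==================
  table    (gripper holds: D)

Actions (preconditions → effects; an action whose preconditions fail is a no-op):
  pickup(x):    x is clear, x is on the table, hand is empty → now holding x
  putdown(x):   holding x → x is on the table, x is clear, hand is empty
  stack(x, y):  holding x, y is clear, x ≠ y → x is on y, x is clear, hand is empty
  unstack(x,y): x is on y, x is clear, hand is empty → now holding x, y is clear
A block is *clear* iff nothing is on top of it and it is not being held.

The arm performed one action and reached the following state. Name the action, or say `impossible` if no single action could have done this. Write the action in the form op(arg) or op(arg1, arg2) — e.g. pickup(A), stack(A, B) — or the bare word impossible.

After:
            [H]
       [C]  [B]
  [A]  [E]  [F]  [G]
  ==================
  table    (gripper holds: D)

impossible

target: towers=[A; E/C; F/B/H; G] holding=D
        putdown(D) → towers=[A; C; D; E/F/B/H; G] holding=-
       stack(D, G) → towers=[A; C; E/F/B/H; G/D] holding=-
       stack(D, A) → towers=[A/D; C; E/F/B/H; G] holding=-
       stack(D, H) → towers=[A; C; E/F/B/H/D; G] holding=-
       stack(D, C) → towers=[A; C/D; E/F/B/H; G] holding=-
none of the 5 applicable actions match → impossible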